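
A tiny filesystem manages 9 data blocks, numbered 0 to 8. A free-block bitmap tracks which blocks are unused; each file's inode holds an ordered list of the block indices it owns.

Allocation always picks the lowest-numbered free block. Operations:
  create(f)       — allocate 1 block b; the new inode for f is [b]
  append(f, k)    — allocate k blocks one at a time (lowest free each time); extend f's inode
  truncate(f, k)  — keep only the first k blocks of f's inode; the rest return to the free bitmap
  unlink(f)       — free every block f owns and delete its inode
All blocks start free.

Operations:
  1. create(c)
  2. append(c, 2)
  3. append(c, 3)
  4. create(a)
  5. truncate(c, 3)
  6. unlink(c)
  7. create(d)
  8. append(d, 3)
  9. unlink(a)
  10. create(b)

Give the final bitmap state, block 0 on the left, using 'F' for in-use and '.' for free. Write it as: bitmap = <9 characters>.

after create(c) → c:[0]  free=[F........]
after append(c, 2) → c:[0, 1, 2]  free=[FFF......]
after append(c, 3) → c:[0, 1, 2, 3, 4, 5]  free=[FFFFFF...]
after create(a) → a:[6], c:[0, 1, 2, 3, 4, 5]  free=[FFFFFFF..]
after truncate(c, 3) → a:[6], c:[0, 1, 2]  free=[FFF...F..]
after unlink(c) → a:[6]  free=[......F..]
after create(d) → a:[6], d:[0]  free=[F.....F..]
after append(d, 3) → a:[6], d:[0, 1, 2, 3]  free=[FFFF..F..]
after unlink(a) → d:[0, 1, 2, 3]  free=[FFFF.....]
after create(b) → b:[4], d:[0, 1, 2, 3]  free=[FFFFF....]

bitmap = FFFFF....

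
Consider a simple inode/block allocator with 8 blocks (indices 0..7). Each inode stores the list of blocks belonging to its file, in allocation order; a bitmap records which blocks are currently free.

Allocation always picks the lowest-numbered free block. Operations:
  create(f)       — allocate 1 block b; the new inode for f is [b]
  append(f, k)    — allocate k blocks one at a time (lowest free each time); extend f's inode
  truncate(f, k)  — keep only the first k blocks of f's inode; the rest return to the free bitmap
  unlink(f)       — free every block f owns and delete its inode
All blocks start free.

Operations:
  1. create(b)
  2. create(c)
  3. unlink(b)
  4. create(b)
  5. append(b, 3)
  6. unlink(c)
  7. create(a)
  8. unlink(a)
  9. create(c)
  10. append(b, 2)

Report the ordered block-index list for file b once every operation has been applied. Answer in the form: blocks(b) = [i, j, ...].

blocks(b) = [0, 2, 3, 4, 5, 6]

  1. create(b)  ⇒  F.......  {b→[0]}
  2. create(c)  ⇒  FF......  {b→[0]; c→[1]}
  3. unlink(b)  ⇒  .F......  {c→[1]}
  4. create(b)  ⇒  FF......  {b→[0]; c→[1]}
  5. append(b, 3)  ⇒  FFFFF...  {b→[0, 2, 3, 4]; c→[1]}
  6. unlink(c)  ⇒  F.FFF...  {b→[0, 2, 3, 4]}
  7. create(a)  ⇒  FFFFF...  {a→[1]; b→[0, 2, 3, 4]}
  8. unlink(a)  ⇒  F.FFF...  {b→[0, 2, 3, 4]}
  9. create(c)  ⇒  FFFFF...  {b→[0, 2, 3, 4]; c→[1]}
  10. append(b, 2)  ⇒  FFFFFFF.  {b→[0, 2, 3, 4, 5, 6]; c→[1]}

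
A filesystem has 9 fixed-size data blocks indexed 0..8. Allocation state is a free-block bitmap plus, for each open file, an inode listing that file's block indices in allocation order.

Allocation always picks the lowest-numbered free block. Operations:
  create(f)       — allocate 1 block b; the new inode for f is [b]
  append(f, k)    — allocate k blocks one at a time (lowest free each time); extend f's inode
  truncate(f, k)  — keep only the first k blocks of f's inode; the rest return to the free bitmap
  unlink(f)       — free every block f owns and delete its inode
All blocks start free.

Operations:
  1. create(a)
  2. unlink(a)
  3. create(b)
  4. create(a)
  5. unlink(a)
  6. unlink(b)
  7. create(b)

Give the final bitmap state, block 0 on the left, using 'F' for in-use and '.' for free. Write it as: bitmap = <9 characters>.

bitmap = F........

  1. create(a)  ⇒  F........  {a→[0]}
  2. unlink(a)  ⇒  .........  {}
  3. create(b)  ⇒  F........  {b→[0]}
  4. create(a)  ⇒  FF.......  {a→[1]; b→[0]}
  5. unlink(a)  ⇒  F........  {b→[0]}
  6. unlink(b)  ⇒  .........  {}
  7. create(b)  ⇒  F........  {b→[0]}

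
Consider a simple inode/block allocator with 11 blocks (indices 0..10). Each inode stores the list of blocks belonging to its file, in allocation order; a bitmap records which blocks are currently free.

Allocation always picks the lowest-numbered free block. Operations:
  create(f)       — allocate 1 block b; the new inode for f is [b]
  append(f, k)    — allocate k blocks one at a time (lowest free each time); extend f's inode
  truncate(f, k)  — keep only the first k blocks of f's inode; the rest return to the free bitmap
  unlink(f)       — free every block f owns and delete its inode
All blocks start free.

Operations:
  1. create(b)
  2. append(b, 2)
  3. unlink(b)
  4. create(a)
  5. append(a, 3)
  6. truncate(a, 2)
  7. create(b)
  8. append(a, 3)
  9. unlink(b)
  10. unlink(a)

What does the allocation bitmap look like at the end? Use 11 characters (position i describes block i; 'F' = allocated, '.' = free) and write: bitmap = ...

bitmap = ...........

  1. create(b)  ⇒  F..........  {b→[0]}
  2. append(b, 2)  ⇒  FFF........  {b→[0, 1, 2]}
  3. unlink(b)  ⇒  ...........  {}
  4. create(a)  ⇒  F..........  {a→[0]}
  5. append(a, 3)  ⇒  FFFF.......  {a→[0, 1, 2, 3]}
  6. truncate(a, 2)  ⇒  FF.........  {a→[0, 1]}
  7. create(b)  ⇒  FFF........  {a→[0, 1]; b→[2]}
  8. append(a, 3)  ⇒  FFFFFF.....  {a→[0, 1, 3, 4, 5]; b→[2]}
  9. unlink(b)  ⇒  FF.FFF.....  {a→[0, 1, 3, 4, 5]}
  10. unlink(a)  ⇒  ...........  {}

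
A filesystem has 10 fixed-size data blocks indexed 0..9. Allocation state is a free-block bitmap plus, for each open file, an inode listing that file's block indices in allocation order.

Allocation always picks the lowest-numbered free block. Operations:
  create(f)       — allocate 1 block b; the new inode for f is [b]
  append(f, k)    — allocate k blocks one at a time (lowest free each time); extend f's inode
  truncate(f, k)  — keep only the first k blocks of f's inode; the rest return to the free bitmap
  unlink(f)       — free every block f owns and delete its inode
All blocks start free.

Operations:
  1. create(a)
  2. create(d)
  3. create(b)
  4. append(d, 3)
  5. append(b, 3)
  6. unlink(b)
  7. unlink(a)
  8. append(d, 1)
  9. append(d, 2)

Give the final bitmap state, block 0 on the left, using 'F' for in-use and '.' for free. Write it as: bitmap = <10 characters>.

bitmap = FFFFFFF...

  1. create(a)  ⇒  F.........  {a→[0]}
  2. create(d)  ⇒  FF........  {a→[0]; d→[1]}
  3. create(b)  ⇒  FFF.......  {a→[0]; b→[2]; d→[1]}
  4. append(d, 3)  ⇒  FFFFFF....  {a→[0]; b→[2]; d→[1, 3, 4, 5]}
  5. append(b, 3)  ⇒  FFFFFFFFF.  {a→[0]; b→[2, 6, 7, 8]; d→[1, 3, 4, 5]}
  6. unlink(b)  ⇒  FF.FFF....  {a→[0]; d→[1, 3, 4, 5]}
  7. unlink(a)  ⇒  .F.FFF....  {d→[1, 3, 4, 5]}
  8. append(d, 1)  ⇒  FF.FFF....  {d→[1, 3, 4, 5, 0]}
  9. append(d, 2)  ⇒  FFFFFFF...  {d→[1, 3, 4, 5, 0, 2, 6]}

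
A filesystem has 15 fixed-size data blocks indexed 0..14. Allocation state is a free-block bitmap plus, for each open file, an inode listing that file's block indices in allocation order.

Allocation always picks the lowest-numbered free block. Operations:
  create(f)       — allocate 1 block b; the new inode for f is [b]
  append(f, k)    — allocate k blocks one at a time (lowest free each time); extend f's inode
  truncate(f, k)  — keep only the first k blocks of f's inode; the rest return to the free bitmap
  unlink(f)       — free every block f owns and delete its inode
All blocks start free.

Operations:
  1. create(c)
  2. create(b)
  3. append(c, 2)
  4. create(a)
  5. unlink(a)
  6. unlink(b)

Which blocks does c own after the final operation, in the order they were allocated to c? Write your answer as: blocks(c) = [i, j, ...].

after create(c) → c:[0]  free=[F..............]
after create(b) → b:[1], c:[0]  free=[FF.............]
after append(c, 2) → b:[1], c:[0, 2, 3]  free=[FFFF...........]
after create(a) → a:[4], b:[1], c:[0, 2, 3]  free=[FFFFF..........]
after unlink(a) → b:[1], c:[0, 2, 3]  free=[FFFF...........]
after unlink(b) → c:[0, 2, 3]  free=[F.FF...........]

blocks(c) = [0, 2, 3]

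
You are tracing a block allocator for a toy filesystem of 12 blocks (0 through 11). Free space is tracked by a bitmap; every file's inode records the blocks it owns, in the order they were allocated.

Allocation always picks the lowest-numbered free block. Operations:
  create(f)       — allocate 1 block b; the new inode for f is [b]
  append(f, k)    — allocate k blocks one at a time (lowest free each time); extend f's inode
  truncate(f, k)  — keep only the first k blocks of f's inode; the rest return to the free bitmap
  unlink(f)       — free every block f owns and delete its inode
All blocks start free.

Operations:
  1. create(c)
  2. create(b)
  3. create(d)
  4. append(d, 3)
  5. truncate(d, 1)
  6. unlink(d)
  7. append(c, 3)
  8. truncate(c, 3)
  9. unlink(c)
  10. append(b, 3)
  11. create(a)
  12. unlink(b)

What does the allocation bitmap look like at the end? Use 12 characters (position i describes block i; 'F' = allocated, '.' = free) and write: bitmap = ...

after create(c) → c:[0]  free=[F...........]
after create(b) → b:[1], c:[0]  free=[FF..........]
after create(d) → b:[1], c:[0], d:[2]  free=[FFF.........]
after append(d, 3) → b:[1], c:[0], d:[2, 3, 4, 5]  free=[FFFFFF......]
after truncate(d, 1) → b:[1], c:[0], d:[2]  free=[FFF.........]
after unlink(d) → b:[1], c:[0]  free=[FF..........]
after append(c, 3) → b:[1], c:[0, 2, 3, 4]  free=[FFFFF.......]
after truncate(c, 3) → b:[1], c:[0, 2, 3]  free=[FFFF........]
after unlink(c) → b:[1]  free=[.F..........]
after append(b, 3) → b:[1, 0, 2, 3]  free=[FFFF........]
after create(a) → a:[4], b:[1, 0, 2, 3]  free=[FFFFF.......]
after unlink(b) → a:[4]  free=[....F.......]

bitmap = ....F.......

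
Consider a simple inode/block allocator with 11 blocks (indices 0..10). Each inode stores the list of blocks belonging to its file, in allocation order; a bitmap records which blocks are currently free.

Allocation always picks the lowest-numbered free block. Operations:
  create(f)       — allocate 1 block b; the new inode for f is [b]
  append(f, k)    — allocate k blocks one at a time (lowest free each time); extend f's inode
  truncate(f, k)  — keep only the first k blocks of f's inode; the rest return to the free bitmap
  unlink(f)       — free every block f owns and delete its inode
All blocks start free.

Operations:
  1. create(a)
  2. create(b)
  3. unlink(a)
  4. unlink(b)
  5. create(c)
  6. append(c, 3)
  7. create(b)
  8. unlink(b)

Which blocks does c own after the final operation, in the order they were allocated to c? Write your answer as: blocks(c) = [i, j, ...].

[1] create(a) — a=0 (map F..........)
[2] create(b) — a=0 b=1 (map FF.........)
[3] unlink(a) — b=1 (map .F.........)
[4] unlink(b) —  (map ...........)
[5] create(c) — c=0 (map F..........)
[6] append(c, 3) — c=0,1,2,3 (map FFFF.......)
[7] create(b) — b=4 c=0,1,2,3 (map FFFFF......)
[8] unlink(b) — c=0,1,2,3 (map FFFF.......)

blocks(c) = [0, 1, 2, 3]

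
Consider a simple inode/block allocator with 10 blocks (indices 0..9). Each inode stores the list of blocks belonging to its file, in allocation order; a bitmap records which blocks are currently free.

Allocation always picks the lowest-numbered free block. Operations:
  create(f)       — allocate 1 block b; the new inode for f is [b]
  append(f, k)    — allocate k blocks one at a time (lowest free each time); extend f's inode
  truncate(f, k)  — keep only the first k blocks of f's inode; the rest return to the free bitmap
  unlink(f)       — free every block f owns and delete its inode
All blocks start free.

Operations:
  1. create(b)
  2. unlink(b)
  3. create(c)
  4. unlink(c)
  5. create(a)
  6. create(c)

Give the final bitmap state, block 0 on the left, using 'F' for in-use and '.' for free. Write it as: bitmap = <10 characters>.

bitmap = FF........

[1] create(b) — b=0 (map F.........)
[2] unlink(b) —  (map ..........)
[3] create(c) — c=0 (map F.........)
[4] unlink(c) —  (map ..........)
[5] create(a) — a=0 (map F.........)
[6] create(c) — a=0 c=1 (map FF........)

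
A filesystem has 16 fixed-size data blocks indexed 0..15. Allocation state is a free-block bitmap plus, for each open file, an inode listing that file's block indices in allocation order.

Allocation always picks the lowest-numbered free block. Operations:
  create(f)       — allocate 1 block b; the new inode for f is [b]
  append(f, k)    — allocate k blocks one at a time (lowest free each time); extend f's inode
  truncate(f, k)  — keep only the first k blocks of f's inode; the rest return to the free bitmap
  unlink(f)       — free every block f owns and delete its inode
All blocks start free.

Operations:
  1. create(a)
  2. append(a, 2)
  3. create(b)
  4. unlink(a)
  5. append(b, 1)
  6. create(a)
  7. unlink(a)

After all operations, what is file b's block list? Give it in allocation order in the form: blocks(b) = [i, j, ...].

create(a): bitmap=F............... | a=[0]
append(a, 2): bitmap=FFF............. | a=[0, 1, 2]
create(b): bitmap=FFFF............ | a=[0, 1, 2] b=[3]
unlink(a): bitmap=...F............ | b=[3]
append(b, 1): bitmap=F..F............ | b=[3, 0]
create(a): bitmap=FF.F............ | a=[1] b=[3, 0]
unlink(a): bitmap=F..F............ | b=[3, 0]

blocks(b) = [3, 0]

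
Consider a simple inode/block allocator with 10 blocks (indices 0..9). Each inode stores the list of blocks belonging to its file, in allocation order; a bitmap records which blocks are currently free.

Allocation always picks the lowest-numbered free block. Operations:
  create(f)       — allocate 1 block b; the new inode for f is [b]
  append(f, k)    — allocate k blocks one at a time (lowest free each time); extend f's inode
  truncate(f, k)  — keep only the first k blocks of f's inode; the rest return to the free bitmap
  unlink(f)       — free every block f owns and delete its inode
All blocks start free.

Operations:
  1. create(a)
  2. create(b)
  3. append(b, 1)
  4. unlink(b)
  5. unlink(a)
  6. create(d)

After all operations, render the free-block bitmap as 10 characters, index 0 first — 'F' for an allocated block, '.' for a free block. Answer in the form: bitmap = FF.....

  1. create(a)  ⇒  F.........  {a→[0]}
  2. create(b)  ⇒  FF........  {a→[0]; b→[1]}
  3. append(b, 1)  ⇒  FFF.......  {a→[0]; b→[1, 2]}
  4. unlink(b)  ⇒  F.........  {a→[0]}
  5. unlink(a)  ⇒  ..........  {}
  6. create(d)  ⇒  F.........  {d→[0]}

bitmap = F.........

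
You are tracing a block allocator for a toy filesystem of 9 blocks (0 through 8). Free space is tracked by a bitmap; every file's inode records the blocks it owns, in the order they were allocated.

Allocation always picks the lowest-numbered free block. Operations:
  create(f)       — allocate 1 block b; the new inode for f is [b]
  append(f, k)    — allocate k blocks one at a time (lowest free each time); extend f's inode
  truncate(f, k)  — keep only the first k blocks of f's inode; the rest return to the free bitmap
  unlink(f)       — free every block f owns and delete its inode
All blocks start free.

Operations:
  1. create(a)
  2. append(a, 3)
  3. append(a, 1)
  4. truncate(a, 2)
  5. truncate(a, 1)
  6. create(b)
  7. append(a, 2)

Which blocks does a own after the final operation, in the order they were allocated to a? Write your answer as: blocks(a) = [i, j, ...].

[1] create(a) — a=0 (map F........)
[2] append(a, 3) — a=0,1,2,3 (map FFFF.....)
[3] append(a, 1) — a=0,1,2,3,4 (map FFFFF....)
[4] truncate(a, 2) — a=0,1 (map FF.......)
[5] truncate(a, 1) — a=0 (map F........)
[6] create(b) — a=0 b=1 (map FF.......)
[7] append(a, 2) — a=0,2,3 b=1 (map FFFF.....)

blocks(a) = [0, 2, 3]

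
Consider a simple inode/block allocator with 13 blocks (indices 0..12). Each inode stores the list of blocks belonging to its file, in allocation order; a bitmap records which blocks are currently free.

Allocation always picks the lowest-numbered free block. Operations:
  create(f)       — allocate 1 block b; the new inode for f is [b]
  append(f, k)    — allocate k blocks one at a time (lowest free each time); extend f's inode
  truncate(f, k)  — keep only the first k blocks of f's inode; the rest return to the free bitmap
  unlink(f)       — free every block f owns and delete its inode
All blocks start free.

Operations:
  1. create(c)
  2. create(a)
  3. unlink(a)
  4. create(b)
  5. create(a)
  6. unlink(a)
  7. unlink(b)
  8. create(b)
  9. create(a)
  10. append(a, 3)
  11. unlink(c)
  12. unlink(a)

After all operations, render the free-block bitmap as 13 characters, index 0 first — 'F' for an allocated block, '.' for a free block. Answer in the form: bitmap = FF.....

bitmap = .F...........

[1] create(c) — c=0 (map F............)
[2] create(a) — a=1 c=0 (map FF...........)
[3] unlink(a) — c=0 (map F............)
[4] create(b) — b=1 c=0 (map FF...........)
[5] create(a) — a=2 b=1 c=0 (map FFF..........)
[6] unlink(a) — b=1 c=0 (map FF...........)
[7] unlink(b) — c=0 (map F............)
[8] create(b) — b=1 c=0 (map FF...........)
[9] create(a) — a=2 b=1 c=0 (map FFF..........)
[10] append(a, 3) — a=2,3,4,5 b=1 c=0 (map FFFFFF.......)
[11] unlink(c) — a=2,3,4,5 b=1 (map .FFFFF.......)
[12] unlink(a) — b=1 (map .F...........)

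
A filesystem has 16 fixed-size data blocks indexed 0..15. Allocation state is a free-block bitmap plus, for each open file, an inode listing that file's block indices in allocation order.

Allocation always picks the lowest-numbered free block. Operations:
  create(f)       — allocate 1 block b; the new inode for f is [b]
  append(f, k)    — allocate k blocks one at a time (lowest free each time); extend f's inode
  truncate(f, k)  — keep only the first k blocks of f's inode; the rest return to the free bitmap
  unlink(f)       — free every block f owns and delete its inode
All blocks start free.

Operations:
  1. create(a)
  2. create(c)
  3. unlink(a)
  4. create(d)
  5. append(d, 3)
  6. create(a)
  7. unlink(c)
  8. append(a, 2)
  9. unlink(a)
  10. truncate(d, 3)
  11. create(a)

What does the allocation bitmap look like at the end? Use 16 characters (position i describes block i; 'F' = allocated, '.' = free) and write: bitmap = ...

create(a): bitmap=F............... | a=[0]
create(c): bitmap=FF.............. | a=[0] c=[1]
unlink(a): bitmap=.F.............. | c=[1]
create(d): bitmap=FF.............. | c=[1] d=[0]
append(d, 3): bitmap=FFFFF........... | c=[1] d=[0, 2, 3, 4]
create(a): bitmap=FFFFFF.......... | a=[5] c=[1] d=[0, 2, 3, 4]
unlink(c): bitmap=F.FFFF.......... | a=[5] d=[0, 2, 3, 4]
append(a, 2): bitmap=FFFFFFF......... | a=[5, 1, 6] d=[0, 2, 3, 4]
unlink(a): bitmap=F.FFF........... | d=[0, 2, 3, 4]
truncate(d, 3): bitmap=F.FF............ | d=[0, 2, 3]
create(a): bitmap=FFFF............ | a=[1] d=[0, 2, 3]

bitmap = FFFF............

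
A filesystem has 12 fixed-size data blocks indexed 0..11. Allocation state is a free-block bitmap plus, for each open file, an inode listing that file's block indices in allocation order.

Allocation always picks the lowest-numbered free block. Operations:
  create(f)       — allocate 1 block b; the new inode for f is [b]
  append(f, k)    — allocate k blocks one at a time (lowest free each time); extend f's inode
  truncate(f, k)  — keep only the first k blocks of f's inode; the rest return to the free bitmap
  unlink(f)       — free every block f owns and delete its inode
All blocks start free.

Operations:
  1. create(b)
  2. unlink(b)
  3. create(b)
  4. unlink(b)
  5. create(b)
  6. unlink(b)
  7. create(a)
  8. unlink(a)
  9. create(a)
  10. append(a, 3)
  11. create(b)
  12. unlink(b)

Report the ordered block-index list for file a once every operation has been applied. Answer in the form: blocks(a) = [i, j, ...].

create(b): bitmap=F........... | b=[0]
unlink(b): bitmap=............ | 
create(b): bitmap=F........... | b=[0]
unlink(b): bitmap=............ | 
create(b): bitmap=F........... | b=[0]
unlink(b): bitmap=............ | 
create(a): bitmap=F........... | a=[0]
unlink(a): bitmap=............ | 
create(a): bitmap=F........... | a=[0]
append(a, 3): bitmap=FFFF........ | a=[0, 1, 2, 3]
create(b): bitmap=FFFFF....... | a=[0, 1, 2, 3] b=[4]
unlink(b): bitmap=FFFF........ | a=[0, 1, 2, 3]

blocks(a) = [0, 1, 2, 3]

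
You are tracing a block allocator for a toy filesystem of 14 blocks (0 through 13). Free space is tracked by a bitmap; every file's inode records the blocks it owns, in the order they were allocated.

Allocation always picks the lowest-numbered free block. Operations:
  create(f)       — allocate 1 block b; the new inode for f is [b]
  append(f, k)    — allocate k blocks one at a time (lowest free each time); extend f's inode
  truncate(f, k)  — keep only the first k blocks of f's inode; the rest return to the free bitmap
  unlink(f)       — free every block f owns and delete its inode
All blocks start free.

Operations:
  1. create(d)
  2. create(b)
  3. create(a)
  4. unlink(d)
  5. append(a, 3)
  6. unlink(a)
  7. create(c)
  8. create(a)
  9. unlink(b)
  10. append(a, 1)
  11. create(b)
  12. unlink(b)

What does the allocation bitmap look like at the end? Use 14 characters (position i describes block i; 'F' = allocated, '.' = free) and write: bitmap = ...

bitmap = FFF...........

[1] create(d) — d=0 (map F.............)
[2] create(b) — b=1 d=0 (map FF............)
[3] create(a) — a=2 b=1 d=0 (map FFF...........)
[4] unlink(d) — a=2 b=1 (map .FF...........)
[5] append(a, 3) — a=2,0,3,4 b=1 (map FFFFF.........)
[6] unlink(a) — b=1 (map .F............)
[7] create(c) — b=1 c=0 (map FF............)
[8] create(a) — a=2 b=1 c=0 (map FFF...........)
[9] unlink(b) — a=2 c=0 (map F.F...........)
[10] append(a, 1) — a=2,1 c=0 (map FFF...........)
[11] create(b) — a=2,1 b=3 c=0 (map FFFF..........)
[12] unlink(b) — a=2,1 c=0 (map FFF...........)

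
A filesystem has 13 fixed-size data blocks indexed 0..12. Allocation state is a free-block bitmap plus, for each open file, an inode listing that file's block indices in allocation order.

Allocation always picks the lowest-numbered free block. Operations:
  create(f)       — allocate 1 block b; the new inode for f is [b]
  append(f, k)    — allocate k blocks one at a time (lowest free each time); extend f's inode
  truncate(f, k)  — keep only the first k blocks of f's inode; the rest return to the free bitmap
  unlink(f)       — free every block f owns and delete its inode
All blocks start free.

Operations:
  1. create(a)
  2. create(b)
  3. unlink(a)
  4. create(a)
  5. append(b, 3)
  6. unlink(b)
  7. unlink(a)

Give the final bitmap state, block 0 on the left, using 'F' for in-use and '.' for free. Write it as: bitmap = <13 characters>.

[1] create(a) — a=0 (map F............)
[2] create(b) — a=0 b=1 (map FF...........)
[3] unlink(a) — b=1 (map .F...........)
[4] create(a) — a=0 b=1 (map FF...........)
[5] append(b, 3) — a=0 b=1,2,3,4 (map FFFFF........)
[6] unlink(b) — a=0 (map F............)
[7] unlink(a) —  (map .............)

bitmap = .............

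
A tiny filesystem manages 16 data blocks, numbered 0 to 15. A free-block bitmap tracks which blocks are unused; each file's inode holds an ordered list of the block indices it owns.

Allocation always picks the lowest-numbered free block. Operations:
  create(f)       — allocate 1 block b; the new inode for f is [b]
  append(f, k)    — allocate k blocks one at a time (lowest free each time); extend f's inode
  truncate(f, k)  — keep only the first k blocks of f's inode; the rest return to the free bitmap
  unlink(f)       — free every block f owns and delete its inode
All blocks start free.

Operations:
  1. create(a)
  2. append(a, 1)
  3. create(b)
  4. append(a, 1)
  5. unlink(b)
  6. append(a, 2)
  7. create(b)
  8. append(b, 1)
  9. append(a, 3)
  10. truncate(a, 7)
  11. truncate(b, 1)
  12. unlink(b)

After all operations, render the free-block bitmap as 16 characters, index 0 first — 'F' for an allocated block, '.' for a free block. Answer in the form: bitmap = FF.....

bitmap = FFFFF..FF.......

create(a): bitmap=F............... | a=[0]
append(a, 1): bitmap=FF.............. | a=[0, 1]
create(b): bitmap=FFF............. | a=[0, 1] b=[2]
append(a, 1): bitmap=FFFF............ | a=[0, 1, 3] b=[2]
unlink(b): bitmap=FF.F............ | a=[0, 1, 3]
append(a, 2): bitmap=FFFFF........... | a=[0, 1, 3, 2, 4]
create(b): bitmap=FFFFFF.......... | a=[0, 1, 3, 2, 4] b=[5]
append(b, 1): bitmap=FFFFFFF......... | a=[0, 1, 3, 2, 4] b=[5, 6]
append(a, 3): bitmap=FFFFFFFFFF...... | a=[0, 1, 3, 2, 4, 7, 8, 9] b=[5, 6]
truncate(a, 7): bitmap=FFFFFFFFF....... | a=[0, 1, 3, 2, 4, 7, 8] b=[5, 6]
truncate(b, 1): bitmap=FFFFFF.FF....... | a=[0, 1, 3, 2, 4, 7, 8] b=[5]
unlink(b): bitmap=FFFFF..FF....... | a=[0, 1, 3, 2, 4, 7, 8]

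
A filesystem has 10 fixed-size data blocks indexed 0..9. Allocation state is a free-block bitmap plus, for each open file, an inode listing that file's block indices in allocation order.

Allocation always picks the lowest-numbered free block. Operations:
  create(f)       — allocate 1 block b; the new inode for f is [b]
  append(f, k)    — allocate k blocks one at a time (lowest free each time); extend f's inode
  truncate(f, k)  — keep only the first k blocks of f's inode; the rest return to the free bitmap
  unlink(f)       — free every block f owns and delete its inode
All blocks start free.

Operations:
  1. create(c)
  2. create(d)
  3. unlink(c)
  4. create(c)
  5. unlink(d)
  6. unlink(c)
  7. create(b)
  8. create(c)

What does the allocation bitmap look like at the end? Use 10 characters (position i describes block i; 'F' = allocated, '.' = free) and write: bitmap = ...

bitmap = FF........

  1. create(c)  ⇒  F.........  {c→[0]}
  2. create(d)  ⇒  FF........  {c→[0]; d→[1]}
  3. unlink(c)  ⇒  .F........  {d→[1]}
  4. create(c)  ⇒  FF........  {c→[0]; d→[1]}
  5. unlink(d)  ⇒  F.........  {c→[0]}
  6. unlink(c)  ⇒  ..........  {}
  7. create(b)  ⇒  F.........  {b→[0]}
  8. create(c)  ⇒  FF........  {b→[0]; c→[1]}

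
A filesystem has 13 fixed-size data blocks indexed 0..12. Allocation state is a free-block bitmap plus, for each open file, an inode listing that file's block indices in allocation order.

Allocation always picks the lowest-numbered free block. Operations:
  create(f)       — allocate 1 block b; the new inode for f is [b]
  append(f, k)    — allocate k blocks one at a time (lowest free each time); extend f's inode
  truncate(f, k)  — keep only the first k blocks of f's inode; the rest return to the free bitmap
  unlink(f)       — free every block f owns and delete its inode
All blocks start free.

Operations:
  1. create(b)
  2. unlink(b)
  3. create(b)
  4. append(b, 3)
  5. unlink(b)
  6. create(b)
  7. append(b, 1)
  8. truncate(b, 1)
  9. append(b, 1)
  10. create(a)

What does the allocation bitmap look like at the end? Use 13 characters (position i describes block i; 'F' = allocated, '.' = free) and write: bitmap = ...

create(b): bitmap=F............ | b=[0]
unlink(b): bitmap=............. | 
create(b): bitmap=F............ | b=[0]
append(b, 3): bitmap=FFFF......... | b=[0, 1, 2, 3]
unlink(b): bitmap=............. | 
create(b): bitmap=F............ | b=[0]
append(b, 1): bitmap=FF........... | b=[0, 1]
truncate(b, 1): bitmap=F............ | b=[0]
append(b, 1): bitmap=FF........... | b=[0, 1]
create(a): bitmap=FFF.......... | a=[2] b=[0, 1]

bitmap = FFF..........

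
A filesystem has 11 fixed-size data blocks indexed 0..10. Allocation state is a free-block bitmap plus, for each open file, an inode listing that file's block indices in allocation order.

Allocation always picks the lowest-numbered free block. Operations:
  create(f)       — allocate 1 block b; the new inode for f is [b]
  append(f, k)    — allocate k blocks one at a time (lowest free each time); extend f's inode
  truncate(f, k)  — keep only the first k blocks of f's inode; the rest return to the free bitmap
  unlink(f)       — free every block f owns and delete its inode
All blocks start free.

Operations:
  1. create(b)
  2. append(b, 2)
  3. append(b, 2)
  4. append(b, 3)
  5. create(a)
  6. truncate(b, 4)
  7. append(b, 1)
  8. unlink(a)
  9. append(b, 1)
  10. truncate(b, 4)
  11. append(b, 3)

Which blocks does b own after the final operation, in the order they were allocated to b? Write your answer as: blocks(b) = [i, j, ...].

after create(b) → b:[0]  free=[F..........]
after append(b, 2) → b:[0, 1, 2]  free=[FFF........]
after append(b, 2) → b:[0, 1, 2, 3, 4]  free=[FFFFF......]
after append(b, 3) → b:[0, 1, 2, 3, 4, 5, 6, 7]  free=[FFFFFFFF...]
after create(a) → a:[8], b:[0, 1, 2, 3, 4, 5, 6, 7]  free=[FFFFFFFFF..]
after truncate(b, 4) → a:[8], b:[0, 1, 2, 3]  free=[FFFF....F..]
after append(b, 1) → a:[8], b:[0, 1, 2, 3, 4]  free=[FFFFF...F..]
after unlink(a) → b:[0, 1, 2, 3, 4]  free=[FFFFF......]
after append(b, 1) → b:[0, 1, 2, 3, 4, 5]  free=[FFFFFF.....]
after truncate(b, 4) → b:[0, 1, 2, 3]  free=[FFFF.......]
after append(b, 3) → b:[0, 1, 2, 3, 4, 5, 6]  free=[FFFFFFF....]

blocks(b) = [0, 1, 2, 3, 4, 5, 6]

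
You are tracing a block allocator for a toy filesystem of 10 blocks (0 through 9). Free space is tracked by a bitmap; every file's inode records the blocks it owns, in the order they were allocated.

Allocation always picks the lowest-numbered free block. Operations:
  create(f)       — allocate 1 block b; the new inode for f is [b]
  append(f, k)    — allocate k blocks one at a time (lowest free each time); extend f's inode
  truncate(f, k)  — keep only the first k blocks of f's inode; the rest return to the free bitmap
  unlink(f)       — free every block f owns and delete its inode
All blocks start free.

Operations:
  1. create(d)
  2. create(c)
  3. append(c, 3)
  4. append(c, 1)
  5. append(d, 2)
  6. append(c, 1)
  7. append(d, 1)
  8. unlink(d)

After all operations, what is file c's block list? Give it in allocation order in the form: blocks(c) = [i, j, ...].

blocks(c) = [1, 2, 3, 4, 5, 8]

  1. create(d)  ⇒  F.........  {d→[0]}
  2. create(c)  ⇒  FF........  {c→[1]; d→[0]}
  3. append(c, 3)  ⇒  FFFFF.....  {c→[1, 2, 3, 4]; d→[0]}
  4. append(c, 1)  ⇒  FFFFFF....  {c→[1, 2, 3, 4, 5]; d→[0]}
  5. append(d, 2)  ⇒  FFFFFFFF..  {c→[1, 2, 3, 4, 5]; d→[0, 6, 7]}
  6. append(c, 1)  ⇒  FFFFFFFFF.  {c→[1, 2, 3, 4, 5, 8]; d→[0, 6, 7]}
  7. append(d, 1)  ⇒  FFFFFFFFFF  {c→[1, 2, 3, 4, 5, 8]; d→[0, 6, 7, 9]}
  8. unlink(d)  ⇒  .FFFFF..F.  {c→[1, 2, 3, 4, 5, 8]}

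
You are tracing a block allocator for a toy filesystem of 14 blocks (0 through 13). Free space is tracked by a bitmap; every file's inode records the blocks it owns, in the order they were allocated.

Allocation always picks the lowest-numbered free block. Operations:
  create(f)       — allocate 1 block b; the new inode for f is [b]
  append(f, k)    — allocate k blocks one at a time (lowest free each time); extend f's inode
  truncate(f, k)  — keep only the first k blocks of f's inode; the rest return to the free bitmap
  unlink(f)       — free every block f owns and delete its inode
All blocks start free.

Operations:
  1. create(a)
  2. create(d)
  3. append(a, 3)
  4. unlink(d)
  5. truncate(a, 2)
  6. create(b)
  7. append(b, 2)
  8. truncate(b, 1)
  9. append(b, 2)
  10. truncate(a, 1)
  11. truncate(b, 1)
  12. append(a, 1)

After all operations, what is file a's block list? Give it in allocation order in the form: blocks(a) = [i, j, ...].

  1. create(a)  ⇒  F.............  {a→[0]}
  2. create(d)  ⇒  FF............  {a→[0]; d→[1]}
  3. append(a, 3)  ⇒  FFFFF.........  {a→[0, 2, 3, 4]; d→[1]}
  4. unlink(d)  ⇒  F.FFF.........  {a→[0, 2, 3, 4]}
  5. truncate(a, 2)  ⇒  F.F...........  {a→[0, 2]}
  6. create(b)  ⇒  FFF...........  {a→[0, 2]; b→[1]}
  7. append(b, 2)  ⇒  FFFFF.........  {a→[0, 2]; b→[1, 3, 4]}
  8. truncate(b, 1)  ⇒  FFF...........  {a→[0, 2]; b→[1]}
  9. append(b, 2)  ⇒  FFFFF.........  {a→[0, 2]; b→[1, 3, 4]}
  10. truncate(a, 1)  ⇒  FF.FF.........  {a→[0]; b→[1, 3, 4]}
  11. truncate(b, 1)  ⇒  FF............  {a→[0]; b→[1]}
  12. append(a, 1)  ⇒  FFF...........  {a→[0, 2]; b→[1]}

blocks(a) = [0, 2]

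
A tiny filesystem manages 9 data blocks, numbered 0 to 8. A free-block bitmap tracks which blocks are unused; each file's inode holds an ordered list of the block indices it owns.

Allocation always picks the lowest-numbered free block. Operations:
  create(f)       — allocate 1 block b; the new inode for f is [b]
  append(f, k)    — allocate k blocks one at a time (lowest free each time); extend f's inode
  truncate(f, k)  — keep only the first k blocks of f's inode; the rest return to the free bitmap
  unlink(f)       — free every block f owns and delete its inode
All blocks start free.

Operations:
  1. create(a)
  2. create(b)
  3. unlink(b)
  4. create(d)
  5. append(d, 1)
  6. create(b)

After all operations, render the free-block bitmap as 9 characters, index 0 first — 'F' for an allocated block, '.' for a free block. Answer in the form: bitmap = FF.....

[1] create(a) — a=0 (map F........)
[2] create(b) — a=0 b=1 (map FF.......)
[3] unlink(b) — a=0 (map F........)
[4] create(d) — a=0 d=1 (map FF.......)
[5] append(d, 1) — a=0 d=1,2 (map FFF......)
[6] create(b) — a=0 b=3 d=1,2 (map FFFF.....)

bitmap = FFFF.....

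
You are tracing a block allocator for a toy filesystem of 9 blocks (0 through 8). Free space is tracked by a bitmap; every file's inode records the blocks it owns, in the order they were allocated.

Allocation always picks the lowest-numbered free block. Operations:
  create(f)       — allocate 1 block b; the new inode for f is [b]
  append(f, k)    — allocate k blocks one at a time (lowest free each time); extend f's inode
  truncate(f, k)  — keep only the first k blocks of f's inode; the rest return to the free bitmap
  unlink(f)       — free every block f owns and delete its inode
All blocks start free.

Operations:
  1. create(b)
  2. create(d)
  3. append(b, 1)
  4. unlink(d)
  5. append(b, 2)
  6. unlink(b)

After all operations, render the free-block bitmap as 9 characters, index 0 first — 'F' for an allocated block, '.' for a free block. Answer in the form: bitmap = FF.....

bitmap = .........

after create(b) → b:[0]  free=[F........]
after create(d) → b:[0], d:[1]  free=[FF.......]
after append(b, 1) → b:[0, 2], d:[1]  free=[FFF......]
after unlink(d) → b:[0, 2]  free=[F.F......]
after append(b, 2) → b:[0, 2, 1, 3]  free=[FFFF.....]
after unlink(b) →   free=[.........]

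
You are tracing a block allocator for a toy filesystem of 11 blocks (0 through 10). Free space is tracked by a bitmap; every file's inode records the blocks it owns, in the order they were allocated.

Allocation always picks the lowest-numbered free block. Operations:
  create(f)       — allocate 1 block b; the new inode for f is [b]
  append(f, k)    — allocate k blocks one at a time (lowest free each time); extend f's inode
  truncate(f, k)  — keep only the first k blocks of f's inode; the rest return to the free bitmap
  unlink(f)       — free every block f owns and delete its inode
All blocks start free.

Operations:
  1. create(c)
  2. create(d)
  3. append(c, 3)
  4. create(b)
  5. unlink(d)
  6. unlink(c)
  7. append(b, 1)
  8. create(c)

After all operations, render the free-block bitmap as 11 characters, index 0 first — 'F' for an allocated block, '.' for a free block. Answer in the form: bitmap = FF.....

after create(c) → c:[0]  free=[F..........]
after create(d) → c:[0], d:[1]  free=[FF.........]
after append(c, 3) → c:[0, 2, 3, 4], d:[1]  free=[FFFFF......]
after create(b) → b:[5], c:[0, 2, 3, 4], d:[1]  free=[FFFFFF.....]
after unlink(d) → b:[5], c:[0, 2, 3, 4]  free=[F.FFFF.....]
after unlink(c) → b:[5]  free=[.....F.....]
after append(b, 1) → b:[5, 0]  free=[F....F.....]
after create(c) → b:[5, 0], c:[1]  free=[FF...F.....]

bitmap = FF...F.....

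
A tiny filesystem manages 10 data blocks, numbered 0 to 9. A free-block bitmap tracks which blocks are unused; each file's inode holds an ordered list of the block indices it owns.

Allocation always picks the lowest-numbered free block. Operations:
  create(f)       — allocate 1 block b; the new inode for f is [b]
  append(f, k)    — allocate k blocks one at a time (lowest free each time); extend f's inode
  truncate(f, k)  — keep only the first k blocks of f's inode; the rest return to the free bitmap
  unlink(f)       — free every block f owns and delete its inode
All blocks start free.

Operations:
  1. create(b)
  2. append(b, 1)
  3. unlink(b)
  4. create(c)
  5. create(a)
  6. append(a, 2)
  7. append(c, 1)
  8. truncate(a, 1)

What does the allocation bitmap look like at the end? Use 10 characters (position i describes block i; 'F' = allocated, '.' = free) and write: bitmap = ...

bitmap = FF..F.....

[1] create(b) — b=0 (map F.........)
[2] append(b, 1) — b=0,1 (map FF........)
[3] unlink(b) —  (map ..........)
[4] create(c) — c=0 (map F.........)
[5] create(a) — a=1 c=0 (map FF........)
[6] append(a, 2) — a=1,2,3 c=0 (map FFFF......)
[7] append(c, 1) — a=1,2,3 c=0,4 (map FFFFF.....)
[8] truncate(a, 1) — a=1 c=0,4 (map FF..F.....)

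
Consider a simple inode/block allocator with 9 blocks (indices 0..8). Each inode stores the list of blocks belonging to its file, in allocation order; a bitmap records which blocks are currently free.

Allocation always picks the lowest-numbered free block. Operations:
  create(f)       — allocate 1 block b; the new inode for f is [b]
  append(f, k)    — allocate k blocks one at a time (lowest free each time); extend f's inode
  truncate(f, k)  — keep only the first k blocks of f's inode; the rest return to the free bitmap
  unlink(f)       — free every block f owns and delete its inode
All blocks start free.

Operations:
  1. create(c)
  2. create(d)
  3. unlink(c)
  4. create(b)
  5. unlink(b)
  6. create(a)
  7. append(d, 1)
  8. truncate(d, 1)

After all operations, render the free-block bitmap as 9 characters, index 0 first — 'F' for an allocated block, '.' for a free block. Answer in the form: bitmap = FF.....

create(c): bitmap=F........ | c=[0]
create(d): bitmap=FF....... | c=[0] d=[1]
unlink(c): bitmap=.F....... | d=[1]
create(b): bitmap=FF....... | b=[0] d=[1]
unlink(b): bitmap=.F....... | d=[1]
create(a): bitmap=FF....... | a=[0] d=[1]
append(d, 1): bitmap=FFF...... | a=[0] d=[1, 2]
truncate(d, 1): bitmap=FF....... | a=[0] d=[1]

bitmap = FF.......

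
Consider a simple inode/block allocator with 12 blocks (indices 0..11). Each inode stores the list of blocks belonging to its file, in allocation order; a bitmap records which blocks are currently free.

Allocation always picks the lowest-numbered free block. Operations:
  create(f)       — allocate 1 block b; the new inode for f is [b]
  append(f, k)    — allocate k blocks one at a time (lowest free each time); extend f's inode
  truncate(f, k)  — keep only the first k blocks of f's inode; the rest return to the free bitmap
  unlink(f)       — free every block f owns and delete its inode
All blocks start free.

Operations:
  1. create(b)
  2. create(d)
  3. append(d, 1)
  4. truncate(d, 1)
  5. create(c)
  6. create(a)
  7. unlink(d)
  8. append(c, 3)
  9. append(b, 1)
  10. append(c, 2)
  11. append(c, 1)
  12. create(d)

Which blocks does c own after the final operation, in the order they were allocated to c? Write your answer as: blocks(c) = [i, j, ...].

blocks(c) = [2, 1, 4, 5, 7, 8, 9]

create(b): bitmap=F........... | b=[0]
create(d): bitmap=FF.......... | b=[0] d=[1]
append(d, 1): bitmap=FFF......... | b=[0] d=[1, 2]
truncate(d, 1): bitmap=FF.......... | b=[0] d=[1]
create(c): bitmap=FFF......... | b=[0] c=[2] d=[1]
create(a): bitmap=FFFF........ | a=[3] b=[0] c=[2] d=[1]
unlink(d): bitmap=F.FF........ | a=[3] b=[0] c=[2]
append(c, 3): bitmap=FFFFFF...... | a=[3] b=[0] c=[2, 1, 4, 5]
append(b, 1): bitmap=FFFFFFF..... | a=[3] b=[0, 6] c=[2, 1, 4, 5]
append(c, 2): bitmap=FFFFFFFFF... | a=[3] b=[0, 6] c=[2, 1, 4, 5, 7, 8]
append(c, 1): bitmap=FFFFFFFFFF.. | a=[3] b=[0, 6] c=[2, 1, 4, 5, 7, 8, 9]
create(d): bitmap=FFFFFFFFFFF. | a=[3] b=[0, 6] c=[2, 1, 4, 5, 7, 8, 9] d=[10]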